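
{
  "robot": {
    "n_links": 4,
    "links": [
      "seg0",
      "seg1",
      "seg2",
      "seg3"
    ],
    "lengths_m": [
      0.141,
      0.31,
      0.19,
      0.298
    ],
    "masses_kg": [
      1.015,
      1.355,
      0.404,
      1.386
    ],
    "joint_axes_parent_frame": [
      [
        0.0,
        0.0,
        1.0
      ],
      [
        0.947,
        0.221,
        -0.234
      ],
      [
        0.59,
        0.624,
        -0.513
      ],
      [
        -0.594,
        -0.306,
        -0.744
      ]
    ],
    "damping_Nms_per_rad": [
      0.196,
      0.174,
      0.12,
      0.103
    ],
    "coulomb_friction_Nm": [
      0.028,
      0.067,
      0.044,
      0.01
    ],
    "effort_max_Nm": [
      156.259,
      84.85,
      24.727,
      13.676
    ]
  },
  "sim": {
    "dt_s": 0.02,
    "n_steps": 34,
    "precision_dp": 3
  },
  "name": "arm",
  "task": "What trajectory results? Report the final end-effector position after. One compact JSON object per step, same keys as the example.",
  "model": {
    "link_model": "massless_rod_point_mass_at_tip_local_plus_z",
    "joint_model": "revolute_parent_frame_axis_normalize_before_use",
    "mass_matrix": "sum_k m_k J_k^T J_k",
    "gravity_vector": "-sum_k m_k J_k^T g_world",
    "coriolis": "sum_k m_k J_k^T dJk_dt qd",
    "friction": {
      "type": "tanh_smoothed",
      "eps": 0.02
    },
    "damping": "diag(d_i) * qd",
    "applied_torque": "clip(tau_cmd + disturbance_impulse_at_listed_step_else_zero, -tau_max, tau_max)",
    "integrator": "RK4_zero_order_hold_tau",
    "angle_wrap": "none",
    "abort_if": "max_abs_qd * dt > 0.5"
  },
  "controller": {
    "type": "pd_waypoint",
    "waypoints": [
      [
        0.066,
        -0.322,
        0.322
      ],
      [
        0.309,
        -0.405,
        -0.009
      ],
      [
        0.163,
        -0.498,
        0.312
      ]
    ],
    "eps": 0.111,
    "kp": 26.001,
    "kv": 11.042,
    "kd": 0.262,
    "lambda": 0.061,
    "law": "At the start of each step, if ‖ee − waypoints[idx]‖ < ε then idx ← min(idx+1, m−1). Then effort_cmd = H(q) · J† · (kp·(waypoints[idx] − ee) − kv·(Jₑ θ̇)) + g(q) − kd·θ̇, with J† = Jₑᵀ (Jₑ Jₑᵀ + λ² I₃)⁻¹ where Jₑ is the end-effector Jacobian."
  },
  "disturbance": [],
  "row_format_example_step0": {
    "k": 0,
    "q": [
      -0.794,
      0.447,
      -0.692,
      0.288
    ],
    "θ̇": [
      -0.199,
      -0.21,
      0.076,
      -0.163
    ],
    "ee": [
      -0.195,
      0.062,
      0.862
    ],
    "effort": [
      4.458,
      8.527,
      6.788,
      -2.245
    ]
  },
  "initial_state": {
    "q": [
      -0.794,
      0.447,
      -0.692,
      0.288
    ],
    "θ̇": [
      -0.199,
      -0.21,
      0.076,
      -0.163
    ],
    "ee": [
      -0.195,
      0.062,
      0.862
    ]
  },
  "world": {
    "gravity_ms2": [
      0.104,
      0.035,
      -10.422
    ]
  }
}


{"k":1,"q":[-0.786,0.447,-0.688,0.309],"\u03b8\u0307":[0.992,0.19,0.344,2.13],"ee":[-0.193,0.063,0.862],"effort":[3.382,6.72,5.953,-2.447]}
{"k":2,"q":[-0.76,0.453,-0.681,0.356],"\u03b8\u0307":[1.527,0.423,0.273,2.553],"ee":[-0.192,0.06,0.859],"effort":[2.608,5.218,5.324,-2.083]}
{"k":3,"q":[-0.728,0.464,-0.677,0.41],"\u03b8\u0307":[1.742,0.66,0.18,2.759],"ee":[-0.192,0.055,0.857],"effort":[2.075,3.964,4.828,-1.719]}
{"k":4,"q":[-0.692,0.479,-0.674,0.467],"\u03b8\u0307":[1.789,0.903,0.075,2.922],"ee":[-0.193,0.047,0.853],"effort":[1.716,2.815,4.432,-1.396]}
{"k":5,"q":[-0.657,0.5,-0.674,0.527],"\u03b8\u0307":[1.761,1.138,-0.044,3.065],"ee":[-0.194,0.038,0.848],"effort":[1.476,1.702,4.102,-1.111]}
{"k":6,"q":[-0.622,0.525,-0.676,0.589],"\u03b8\u0307":[1.711,1.352,-0.17,3.186],"ee":[-0.196,0.028,0.843],"effort":[1.314,0.607,3.808,-0.859]}
{"k":7,"q":[-0.588,0.554,-0.681,0.654],"\u03b8\u0307":[1.67,1.539,-0.31,3.268],"ee":[-0.197,0.016,0.837],"effort":[1.204,-0.466,3.556,-0.635]}
{"k":8,"q":[-0.555,0.586,-0.688,0.72],"\u03b8\u0307":[1.647,1.695,-0.457,3.311],"ee":[-0.198,0.003,0.83],"effort":[1.128,-1.495,3.337,-0.441]}
{"k":9,"q":[-0.522,0.621,-0.699,0.786],"\u03b8\u0307":[1.64,1.82,-0.605,3.313],"ee":[-0.199,-0.01,0.822],"effort":[1.073,-2.458,3.143,-0.277]}
{"k":10,"q":[-0.489,0.658,-0.712,0.852],"\u03b8\u0307":[1.645,1.916,-0.748,3.277],"ee":[-0.199,-0.025,0.813],"effort":[1.031,-3.343,2.971,-0.142]}
{"k":11,"q":[-0.456,0.697,-0.729,0.917],"\u03b8\u0307":[1.657,1.987,-0.881,3.209],"ee":[-0.199,-0.039,0.804],"effort":[0.996,-4.142,2.817,-0.036]}
{"k":12,"q":[-0.423,0.738,-0.748,0.98],"\u03b8\u0307":[1.674,2.036,-1.001,3.112],"ee":[-0.198,-0.054,0.794],"effort":[0.964,-4.855,2.679,0.046]}
{"k":13,"q":[-0.389,0.779,-0.769,1.041],"\u03b8\u0307":[1.692,2.066,-1.108,2.994],"ee":[-0.196,-0.068,0.784],"effort":[0.933,-5.486,2.555,0.106]}
{"k":14,"q":[-0.355,0.82,-0.792,1.1],"\u03b8\u0307":[1.709,2.081,-1.2,2.857],"ee":[-0.193,-0.083,0.773],"effort":[0.899,-6.041,2.443,0.149]}
{"k":15,"q":[-0.32,0.862,-0.816,1.155],"\u03b8\u0307":[1.725,2.083,-1.277,2.708],"ee":[-0.19,-0.097,0.762],"effort":[0.863,-6.527,2.341,0.178]}
{"k":16,"q":[-0.286,0.903,-0.843,1.208],"\u03b8\u0307":[1.739,2.076,-1.34,2.55],"ee":[-0.187,-0.111,0.75],"effort":[0.823,-6.951,2.249,0.196]}
{"k":17,"q":[-0.251,0.945,-0.87,1.257],"\u03b8\u0307":[1.75,2.061,-1.39,2.386],"ee":[-0.183,-0.125,0.739],"effort":[0.778,-7.321,2.164,0.207]}
{"k":18,"q":[-0.216,0.986,-0.898,1.303],"\u03b8\u0307":[1.759,2.039,-1.428,2.219],"ee":[-0.178,-0.139,0.727],"effort":[0.729,-7.642,2.086,0.212]}
{"k":19,"q":[-0.181,1.026,-0.927,1.346],"\u03b8\u0307":[1.766,2.013,-1.454,2.05],"ee":[-0.173,-0.152,0.715],"effort":[0.676,-7.921,2.014,0.214]}
{"k":20,"q":[-0.145,1.066,-0.956,1.385],"\u03b8\u0307":[1.769,1.983,-1.47,1.883],"ee":[-0.168,-0.164,0.703],"effort":[0.617,-8.163,1.947,0.214]}
{"k":21,"q":[-0.11,1.105,-0.986,1.421],"\u03b8\u0307":[1.77,1.951,-1.476,1.717],"ee":[-0.162,-0.176,0.692],"effort":[0.555,-8.371,1.884,0.213]}
{"k":22,"q":[-0.074,1.144,-1.015,1.454],"\u03b8\u0307":[1.768,1.916,-1.475,1.557],"ee":[-0.156,-0.188,0.68],"effort":[0.488,-8.549,1.824,0.211]}
{"k":23,"q":[-0.039,1.182,-1.045,1.483],"\u03b8\u0307":[1.762,1.88,-1.465,1.401],"ee":[-0.149,-0.199,0.669],"effort":[0.416,-8.7,1.768,0.21]}
{"k":24,"q":[-0.004,1.219,-1.074,1.51],"\u03b8\u0307":[1.754,1.843,-1.45,1.252],"ee":[-0.143,-0.209,0.657],"effort":[0.342,-8.827,1.715,0.208]}
{"k":25,"q":[0.031,1.256,-1.103,1.533],"\u03b8\u0307":[1.741,1.805,-1.429,1.11],"ee":[-0.136,-0.219,0.646],"effort":[0.264,-8.931,1.664,0.207]}
{"k":26,"q":[0.066,1.291,-1.131,1.554],"\u03b8\u0307":[1.725,1.767,-1.403,0.977],"ee":[-0.129,-0.228,0.635],"effort":[0.184,-9.016,1.615,0.205]}
{"k":27,"q":[0.1,1.326,-1.159,1.573],"\u03b8\u0307":[1.706,1.728,-1.373,0.852],"ee":[-0.122,-0.237,0.625],"effort":[0.103,-9.082,1.568,0.204]}
{"k":28,"q":[0.134,1.361,-1.186,1.588],"\u03b8\u0307":[1.682,1.689,-1.34,0.737],"ee":[-0.115,-0.245,0.614],"effort":[0.021,-9.131,1.523,0.203]}
{"k":29,"q":[0.167,1.394,-1.212,1.602],"\u03b8\u0307":[1.655,1.649,-1.304,0.632],"ee":[-0.108,-0.253,0.604],"effort":[-0.059,-9.164,1.479,0.202]}
{"k":30,"q":[0.2,1.427,-1.238,1.614],"\u03b8\u0307":[1.624,1.61,-1.266,0.536],"ee":[-0.101,-0.26,0.594],"effort":[-0.139,-9.183,1.436,0.2]}
{"k":31,"q":[0.232,1.458,-1.263,1.624],"\u03b8\u0307":[1.589,1.572,-1.226,0.449],"ee":[-0.094,-0.267,0.584],"effort":[-0.215,-9.19,1.394,0.198]}
{"k":32,"q":[0.263,1.489,-1.287,1.632],"\u03b8\u0307":[1.551,1.533,-1.185,0.373],"ee":[-0.087,-0.273,0.575],"effort":[-0.288,-9.185,1.353,0.197]}
{"k":33,"q":[0.294,1.52,-1.31,1.639],"\u03b8\u0307":[1.51,1.495,-1.144,0.305],"ee":[-0.08,-0.279,0.566],"effort":[-0.355,-9.17,1.313,0.195]}
{"k":34,"q":[0.324,1.549,-1.333,1.644],"\u03b8\u0307":[1.466,1.458,-1.102,0.246],"ee":[-0.073,-0.284,0.557]}
{"summary": "final ee position (m): -0.073 -0.284 0.557"}


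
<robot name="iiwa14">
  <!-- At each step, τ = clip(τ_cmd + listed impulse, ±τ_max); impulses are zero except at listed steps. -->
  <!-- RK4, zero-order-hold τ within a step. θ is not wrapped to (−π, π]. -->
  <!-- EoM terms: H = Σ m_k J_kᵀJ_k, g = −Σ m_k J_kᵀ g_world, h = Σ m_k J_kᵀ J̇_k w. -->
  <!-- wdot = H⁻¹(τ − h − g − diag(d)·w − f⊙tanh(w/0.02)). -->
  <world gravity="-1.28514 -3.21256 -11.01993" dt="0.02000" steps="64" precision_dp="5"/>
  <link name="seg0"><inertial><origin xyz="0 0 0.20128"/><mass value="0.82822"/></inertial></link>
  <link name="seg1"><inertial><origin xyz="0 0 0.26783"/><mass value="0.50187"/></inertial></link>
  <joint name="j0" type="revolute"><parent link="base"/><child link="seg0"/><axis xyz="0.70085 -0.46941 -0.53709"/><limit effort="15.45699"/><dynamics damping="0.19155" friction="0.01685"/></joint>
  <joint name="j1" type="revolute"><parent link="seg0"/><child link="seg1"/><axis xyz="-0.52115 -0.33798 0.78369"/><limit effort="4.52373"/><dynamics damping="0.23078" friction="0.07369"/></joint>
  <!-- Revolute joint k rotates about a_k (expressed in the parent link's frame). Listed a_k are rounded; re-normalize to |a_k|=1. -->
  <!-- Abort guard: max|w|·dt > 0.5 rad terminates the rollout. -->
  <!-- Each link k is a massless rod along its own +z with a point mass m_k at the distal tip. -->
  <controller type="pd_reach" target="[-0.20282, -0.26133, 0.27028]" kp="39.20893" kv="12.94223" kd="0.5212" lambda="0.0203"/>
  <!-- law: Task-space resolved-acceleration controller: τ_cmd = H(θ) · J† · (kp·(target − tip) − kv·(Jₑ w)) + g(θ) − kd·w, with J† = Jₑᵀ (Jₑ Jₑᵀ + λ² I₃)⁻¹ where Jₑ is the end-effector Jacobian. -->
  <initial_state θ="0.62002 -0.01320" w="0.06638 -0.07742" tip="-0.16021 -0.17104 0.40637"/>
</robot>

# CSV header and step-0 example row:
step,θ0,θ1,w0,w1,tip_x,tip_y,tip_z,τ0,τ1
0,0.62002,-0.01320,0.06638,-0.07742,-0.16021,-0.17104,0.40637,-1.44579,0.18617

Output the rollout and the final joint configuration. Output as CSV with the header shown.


step,θ0,θ1,w0,w1,tip_x,tip_y,tip_z,τ0,τ1
1,0.62361,-0.01538,0.29192,-0.13918,-0.16112,-0.17209,0.40557,-1.89614,0.27322
2,0.63085,-0.01831,0.43094,-0.15507,-0.16304,-0.17396,0.40400,-2.20003,0.31713
3,0.64026,-0.02156,0.50972,-0.17175,-0.16556,-0.17628,0.40196,-2.40531,0.35344
4,0.65086,-0.02507,0.55103,-0.18062,-0.16841,-0.17884,0.39963,-2.54686,0.37921
5,0.66205,-0.02873,0.56813,-0.18620,-0.17143,-0.18150,0.39713,-2.64632,0.39925
6,0.67343,-0.03247,0.56999,-0.18902,-0.17451,-0.18417,0.39455,-2.71802,0.41510
7,0.68474,-0.03624,0.56229,-0.19013,-0.17757,-0.18679,0.39194,-2.77121,0.42819
8,0.69585,-0.04003,0.54875,-0.19005,-0.18058,-0.18934,0.38933,-2.81196,0.43937
9,0.70665,-0.04381,0.53175,-0.18919,-0.18350,-0.19179,0.38674,-2.84423,0.44922
10,0.71709,-0.04756,0.51285,-0.18778,-0.18633,-0.19414,0.38420,-2.87063,0.45811
11,0.72714,-0.05129,0.49302,-0.18602,-0.18905,-0.19638,0.38171,-2.89286,0.46630
12,0.73680,-0.05497,0.47291,-0.18401,-0.19167,-0.19852,0.37928,-2.91207,0.47394
13,0.74605,-0.05862,0.45292,-0.18184,-0.19417,-0.20056,0.37692,-2.92903,0.48115
14,0.75491,-0.06222,0.43329,-0.17957,-0.19656,-0.20250,0.37462,-2.94424,0.48800
15,0.76338,-0.06577,0.41418,-0.17722,-0.19885,-0.20435,0.37239,-2.95808,0.49454
16,0.77148,-0.06928,0.39567,-0.17482,-0.20104,-0.20610,0.37023,-2.97078,0.50081
17,0.77921,-0.07274,0.37782,-0.17241,-0.20312,-0.20778,0.36814,-2.98252,0.50684
18,0.78659,-0.07615,0.36065,-0.16998,-0.20511,-0.20937,0.36611,-2.99344,0.51264
19,0.79364,-0.07951,0.34415,-0.16756,-0.20701,-0.21089,0.36415,-3.00363,0.51822
20,0.80036,-0.08283,0.32833,-0.16514,-0.20881,-0.21233,0.36226,-3.01317,0.52361
21,0.80677,-0.08610,0.31317,-0.16274,-0.21053,-0.21371,0.36043,-3.02213,0.52882
22,0.81289,-0.08932,0.29864,-0.16037,-0.21217,-0.21503,0.35867,-3.03054,0.53384
23,0.81872,-0.09249,0.28474,-0.15801,-0.21373,-0.21628,0.35697,-3.03846,0.53869
24,0.82428,-0.09561,0.27144,-0.15569,-0.21522,-0.21749,0.35532,-3.04593,0.54338
25,0.82958,-0.09869,0.25871,-0.15340,-0.21663,-0.21863,0.35374,-3.05298,0.54791
26,0.83463,-0.10173,0.24654,-0.15114,-0.21798,-0.21973,0.35221,-3.05963,0.55229
27,0.83944,-0.10472,0.23490,-0.14892,-0.21926,-0.22078,0.35074,-3.06592,0.55652
28,0.84403,-0.10767,0.22377,-0.14674,-0.22047,-0.22179,0.34932,-3.07186,0.56062
29,0.84840,-0.11057,0.21314,-0.14459,-0.22163,-0.22275,0.34795,-3.07749,0.56458
30,0.85256,-0.11343,0.20297,-0.14248,-0.22273,-0.22368,0.34664,-3.08281,0.56841
31,0.85652,-0.11625,0.19325,-0.14041,-0.22377,-0.22456,0.34537,-3.08786,0.57212
32,0.86029,-0.11903,0.18396,-0.13838,-0.22477,-0.22541,0.34415,-3.09265,0.57572
33,0.86388,-0.12177,0.17509,-0.13639,-0.22571,-0.22623,0.34297,-3.09719,0.57920
34,0.86729,-0.12447,0.16660,-0.13444,-0.22660,-0.22702,0.34184,-3.10150,0.58257
35,0.87054,-0.12713,0.15850,-0.13253,-0.22745,-0.22778,0.34075,-3.10559,0.58583
36,0.87364,-0.12976,0.15076,-0.13066,-0.22826,-0.22850,0.33970,-3.10948,0.58900
37,0.87658,-0.13234,0.14336,-0.12883,-0.22903,-0.22920,0.33869,-3.11318,0.59207
38,0.87937,-0.13490,0.13629,-0.12703,-0.22975,-0.22988,0.33772,-3.11669,0.59505
39,0.88203,-0.13741,0.12954,-0.12527,-0.23044,-0.23053,0.33679,-3.12004,0.59794
40,0.88456,-0.13989,0.12309,-0.12355,-0.23109,-0.23116,0.33589,-3.12323,0.60074
41,0.88696,-0.14234,0.11693,-0.12187,-0.23171,-0.23177,0.33502,-3.12627,0.60347
42,0.88924,-0.14475,0.11105,-0.12023,-0.23229,-0.23235,0.33419,-3.12917,0.60611
43,0.89140,-0.14714,0.10543,-0.11861,-0.23285,-0.23292,0.33339,-3.13193,0.60868
44,0.89345,-0.14949,0.10006,-0.11704,-0.23337,-0.23346,0.33262,-3.13457,0.61118
45,0.89540,-0.15181,0.09493,-0.11550,-0.23387,-0.23399,0.33187,-3.13708,0.61360
46,0.89725,-0.15409,0.09004,-0.11399,-0.23433,-0.23450,0.33116,-3.13949,0.61596
47,0.89901,-0.15635,0.08536,-0.11251,-0.23478,-0.23500,0.33047,-3.14179,0.61826
48,0.90067,-0.15858,0.08090,-0.11106,-0.23519,-0.23548,0.32981,-3.14399,0.62049
49,0.90224,-0.16078,0.07664,-0.10965,-0.23559,-0.23595,0.32917,-3.14609,0.62267
50,0.90374,-0.16296,0.07257,-0.10827,-0.23596,-0.23640,0.32856,-3.14811,0.62479
51,0.90515,-0.16510,0.06868,-0.10691,-0.23631,-0.23684,0.32797,-3.15004,0.62685
52,0.90649,-0.16722,0.06497,-0.10558,-0.23664,-0.23726,0.32740,-3.15189,0.62886
53,0.90775,-0.16932,0.06144,-0.10428,-0.23695,-0.23768,0.32685,-3.15367,0.63082
54,0.90894,-0.17139,0.05806,-0.10301,-0.23724,-0.23808,0.32633,-3.15538,0.63273
55,0.91007,-0.17343,0.05484,-0.10176,-0.23752,-0.23847,0.32582,-3.15703,0.63460
56,0.91114,-0.17545,0.05178,-0.10054,-0.23777,-0.23885,0.32533,-3.15862,0.63641
57,0.91215,-0.17744,0.04885,-0.09934,-0.23801,-0.23922,0.32486,-3.16016,0.63819
58,0.91310,-0.17941,0.04607,-0.09816,-0.23824,-0.23958,0.32441,-3.16164,0.63992
59,0.91399,-0.18136,0.04342,-0.09701,-0.23845,-0.23993,0.32397,-3.16309,0.64162
60,0.91483,-0.18328,0.04090,-0.09587,-0.23865,-0.24027,0.32355,-3.16450,0.64327
61,0.91563,-0.18518,0.03851,-0.09475,-0.23883,-0.24060,0.32314,-3.16588,0.64489
62,0.91638,-0.18706,0.03623,-0.09365,-0.23900,-0.24093,0.32275,-3.16723,0.64647
63,0.91708,-0.18892,0.03408,-0.09257,-0.23916,-0.24125,0.32238,-3.16857,0.64802
64,0.91774,-0.19076,0.03204,-0.09151,-0.23931,-0.24155,0.32201,,
# final θ (rad): 0.91774 -0.19076


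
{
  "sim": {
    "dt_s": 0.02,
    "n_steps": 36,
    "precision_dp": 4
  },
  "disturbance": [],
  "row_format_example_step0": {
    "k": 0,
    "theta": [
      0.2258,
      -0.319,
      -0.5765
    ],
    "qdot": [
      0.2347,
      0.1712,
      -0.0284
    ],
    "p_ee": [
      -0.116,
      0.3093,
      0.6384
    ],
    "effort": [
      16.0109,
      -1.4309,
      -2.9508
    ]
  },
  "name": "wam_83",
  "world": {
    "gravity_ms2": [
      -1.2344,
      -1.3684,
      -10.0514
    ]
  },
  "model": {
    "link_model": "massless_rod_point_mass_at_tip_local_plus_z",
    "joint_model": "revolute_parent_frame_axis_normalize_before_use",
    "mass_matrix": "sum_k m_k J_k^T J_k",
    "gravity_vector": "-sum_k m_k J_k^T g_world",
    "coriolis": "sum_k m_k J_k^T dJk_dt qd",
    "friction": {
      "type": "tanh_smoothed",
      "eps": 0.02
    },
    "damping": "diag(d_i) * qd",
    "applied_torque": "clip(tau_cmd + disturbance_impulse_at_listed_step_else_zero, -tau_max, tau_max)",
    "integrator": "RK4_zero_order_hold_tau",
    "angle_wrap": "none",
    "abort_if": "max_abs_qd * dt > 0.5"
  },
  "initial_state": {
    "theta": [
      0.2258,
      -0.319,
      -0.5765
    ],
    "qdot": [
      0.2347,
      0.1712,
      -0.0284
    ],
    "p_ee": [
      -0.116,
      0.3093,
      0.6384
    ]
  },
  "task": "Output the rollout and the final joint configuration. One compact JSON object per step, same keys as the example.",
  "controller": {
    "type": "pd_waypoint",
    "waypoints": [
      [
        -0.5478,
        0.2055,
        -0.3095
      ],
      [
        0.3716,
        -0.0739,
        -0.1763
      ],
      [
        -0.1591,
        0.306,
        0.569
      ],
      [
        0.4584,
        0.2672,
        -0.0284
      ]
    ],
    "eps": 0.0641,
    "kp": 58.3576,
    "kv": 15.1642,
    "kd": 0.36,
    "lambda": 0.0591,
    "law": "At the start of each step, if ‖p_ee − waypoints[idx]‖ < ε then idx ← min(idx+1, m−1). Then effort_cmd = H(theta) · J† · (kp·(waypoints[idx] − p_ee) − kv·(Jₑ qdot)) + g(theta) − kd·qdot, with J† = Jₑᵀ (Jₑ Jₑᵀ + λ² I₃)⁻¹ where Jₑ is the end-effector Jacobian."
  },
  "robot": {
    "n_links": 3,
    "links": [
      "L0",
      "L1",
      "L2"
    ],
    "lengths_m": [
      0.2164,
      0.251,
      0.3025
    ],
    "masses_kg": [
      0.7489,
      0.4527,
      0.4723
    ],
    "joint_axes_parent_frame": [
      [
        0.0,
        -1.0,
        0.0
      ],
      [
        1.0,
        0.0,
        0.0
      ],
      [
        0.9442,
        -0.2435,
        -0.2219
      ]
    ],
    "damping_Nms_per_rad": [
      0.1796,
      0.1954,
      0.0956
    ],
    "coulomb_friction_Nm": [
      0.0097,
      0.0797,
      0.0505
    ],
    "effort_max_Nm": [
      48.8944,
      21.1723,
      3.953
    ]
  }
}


{"k":1,"theta":[0.2432,-0.2943,-0.6344],"qdot":[1.4878,2.136,-5.4097],"p_ee":[-0.1243,0.3094,0.6311],"effort":[9.9254,-0.8034,-0.1495]}
{"k":2,"theta":[0.2801,-0.2591,-0.7327],"qdot":[2.213,1.4132,-4.4635],"p_ee":[-0.1425,0.3116,0.6146],"effort":[5.3411,-0.1943,-0.4655]}
{"k":3,"theta":[0.3293,-0.2325,-0.8224],"qdot":[2.7185,1.2351,-4.4771],"p_ee":[-0.1674,0.3151,0.5939],"effort":[2.257,0.0656,-0.2753]}
{"k":4,"theta":[0.3871,-0.21,-0.9096],"qdot":[3.068,1.0201,-4.2443],"p_ee":[-0.1957,0.3189,0.5691],"effort":[0.1171,0.2118,-0.1806]}
{"k":5,"theta":[0.4509,-0.1915,-0.9917],"qdot":[3.3182,0.8425,-3.9689],"p_ee":[-0.2253,0.3225,0.5409],"effort":[-1.386,0.2962,-0.0846]}
{"k":6,"theta":[0.5191,-0.1762,-1.0679],"qdot":[3.5033,0.6967,-3.6613],"p_ee":[-0.2549,0.3256,0.51],"effort":[-2.475,0.3512,0.0081]}
{"k":7,"theta":[0.5905,-0.1635,-1.1378],"qdot":[3.6434,0.5843,-3.3356],"p_ee":[-0.2835,0.3281,0.477],"effort":[-3.2996,0.3876,0.0943]}
{"k":8,"theta":[0.6644,-0.1527,-1.201],"qdot":[3.7498,0.5057,-3.0007],"p_ee":[-0.3107,0.3298,0.4424],"effort":[-3.9595,0.4073,0.1693]}
{"k":9,"theta":[0.7401,-0.1431,-1.2576],"qdot":[3.8271,0.4606,-2.6632],"p_ee":[-0.336,0.3307,0.4068],"effort":[-4.5188,0.4083,0.2284]}
{"k":10,"theta":[0.8172,-0.1341,-1.3074],"qdot":[3.8765,0.4467,-2.3282],"p_ee":[-0.3594,0.3308,0.3705],"effort":[-5.0176,0.3881,0.2684]}
{"k":11,"theta":[0.8949,-0.1251,-1.3506],"qdot":[3.897,0.4596,-2.0002],"p_ee":[-0.3809,0.3302,0.3341],"effort":[-5.4785,0.3452,0.2876]}
{"k":12,"theta":[0.9727,-0.1156,-1.3874],"qdot":[3.8868,0.4937,-1.6831],"p_ee":[-0.4005,0.3289,0.2978],"effort":[-5.9116,0.2798,0.2856]}
{"k":13,"theta":[1.05,-0.1053,-1.418],"qdot":[3.8446,0.5419,-1.3806],"p_ee":[-0.4183,0.3271,0.2619],"effort":[-6.3185,0.1937,0.2639]}
{"k":14,"theta":[1.1262,-0.0939,-1.4428],"qdot":[3.7701,0.5969,-1.0961],"p_ee":[-0.4345,0.3246,0.2267],"effort":[-6.6949,0.0907,0.2246]}
{"k":15,"theta":[1.2005,-0.0815,-1.462],"qdot":[3.6646,0.6519,-0.8326],"p_ee":[-0.4491,0.3217,0.1923],"effort":[-7.0335,-0.0248,0.1712]}
{"k":16,"theta":[1.2725,-0.0679,-1.4763],"qdot":[3.5306,0.7011,-0.593],"p_ee":[-0.4622,0.3183,0.1588],"effort":[-7.3265,-0.1473,0.1073]}
{"k":17,"theta":[1.3415,-0.0535,-1.486],"qdot":[3.3724,0.7404,-0.3792],"p_ee":[-0.4739,0.3146,0.1264],"effort":[-7.5674,-0.2716,0.0369]}
{"k":18,"theta":[1.4072,-0.0384,-1.4917],"qdot":[3.1951,0.7671,-0.1926],"p_ee":[-0.4842,0.3106,0.0952],"effort":[-7.7521,-0.3926,-0.0365]}
{"k":19,"theta":[1.4692,-0.023,-1.494],"qdot":[3.0043,0.7806,-0.034],"p_ee":[-0.4933,0.3064,0.0653],"effort":[-7.8798,-0.5066,-0.1092]}
{"k":20,"theta":[1.5272,-0.0072,-1.4937],"qdot":[2.8032,0.8019,0.0477],"p_ee":[-0.5011,0.3019,0.0368],"effort":[-7.9531,-0.6152,-0.1452]}
{"k":21,"theta":[1.5813,0.0089,-1.4922],"qdot":[2.6002,0.8105,0.1037],"p_ee":[-0.5077,0.2972,0.0097],"effort":[-7.9755,-0.7083,-0.1735]}
{"k":22,"theta":[1.6313,0.025,-1.4894],"qdot":[2.4009,0.7927,0.175],"p_ee":[-0.513,0.2924,-0.0158],"effort":[-7.9531,-0.7821,-0.22]}
{"k":23,"theta":[1.6773,0.0405,-1.4853],"qdot":[2.2071,0.7629,0.2368],"p_ee":[-0.5174,0.2875,-0.0398],"effort":[-7.8937,-0.842,-0.2678]}
{"k":24,"theta":[1.7196,0.0554,-1.4801],"qdot":[2.0211,0.7263,0.2845],"p_ee":[-0.521,0.2827,-0.0622],"effort":[-7.8048,-0.89,-0.3119]}
{"k":25,"theta":[1.7583,0.0696,-1.4741],"qdot":[1.8446,0.6857,0.3186],"p_ee":[-0.5238,0.2779,-0.083],"effort":[-7.6938,-0.927,-0.3514]}
{"k":26,"theta":[1.7935,0.0829,-1.4675],"qdot":[1.6788,0.6426,0.3412],"p_ee":[-0.5261,0.2733,-0.1023],"effort":[-7.567,-0.9544,-0.3862]}
{"k":27,"theta":[1.8255,0.0953,-1.4606],"qdot":[1.5244,0.5985,0.3545],"p_ee":[-0.5277,0.2688,-0.12],"effort":[-7.4304,-0.9734,-0.4165]}
{"k":28,"theta":[1.8546,0.1068,-1.4534],"qdot":[1.3816,0.5544,0.3605],"p_ee":[-0.529,0.2644,-0.1364],"effort":[-7.2887,-0.9853,-0.443]}
{"k":29,"theta":[1.8809,0.1175,-1.4462],"qdot":[1.2504,0.5112,0.3609],"p_ee":[-0.5299,0.2603,-0.1513],"effort":[-7.1457,-0.9915,-0.4659]}
{"k":30,"theta":[1.9047,0.1273,-1.4391],"qdot":[1.1303,0.4693,0.3571],"p_ee":[-0.5306,0.2564,-0.165],"effort":[-7.0045,-0.993,-0.4859]}
{"k":31,"theta":[1.9262,0.1363,-1.432],"qdot":[1.0208,0.4294,0.3503],"p_ee":[-0.531,0.2527,-0.1775],"effort":[-6.8674,-0.9909,-0.5033]}
{"k":32,"theta":[1.9456,0.1445,-1.4251],"qdot":[0.9213,0.3916,0.3412],"p_ee":[-0.5313,0.2492,-0.1889],"effort":[-6.7361,-0.9862,-0.5185]}
{"k":33,"theta":[1.9632,0.152,-1.4184],"qdot":[0.8312,0.3561,0.3307],"p_ee":[-0.5314,0.2459,-0.1993],"effort":[-6.6116,-0.9796,-0.5318]}
{"k":34,"theta":[1.979,0.1588,-1.4119],"qdot":[0.7496,0.323,0.3193],"p_ee":[-0.5315,0.2428,-0.2087],"effort":[-6.4946,-0.9716,-0.5435]}
{"k":35,"theta":[1.9932,0.1649,-1.4057],"qdot":[0.6759,0.2922,0.3074],"p_ee":[-0.5314,0.24,-0.2173],"effort":[-6.3855,-0.9628,-0.5538]}
{"k":36,"theta":[2.0061,0.1705,-1.3997],"qdot":[0.6094,0.2638,0.2953],"p_ee":[-0.5314,0.2373,-0.2251]}
{"summary": "final theta (rad): 2.0061 0.1705 -1.3997"}


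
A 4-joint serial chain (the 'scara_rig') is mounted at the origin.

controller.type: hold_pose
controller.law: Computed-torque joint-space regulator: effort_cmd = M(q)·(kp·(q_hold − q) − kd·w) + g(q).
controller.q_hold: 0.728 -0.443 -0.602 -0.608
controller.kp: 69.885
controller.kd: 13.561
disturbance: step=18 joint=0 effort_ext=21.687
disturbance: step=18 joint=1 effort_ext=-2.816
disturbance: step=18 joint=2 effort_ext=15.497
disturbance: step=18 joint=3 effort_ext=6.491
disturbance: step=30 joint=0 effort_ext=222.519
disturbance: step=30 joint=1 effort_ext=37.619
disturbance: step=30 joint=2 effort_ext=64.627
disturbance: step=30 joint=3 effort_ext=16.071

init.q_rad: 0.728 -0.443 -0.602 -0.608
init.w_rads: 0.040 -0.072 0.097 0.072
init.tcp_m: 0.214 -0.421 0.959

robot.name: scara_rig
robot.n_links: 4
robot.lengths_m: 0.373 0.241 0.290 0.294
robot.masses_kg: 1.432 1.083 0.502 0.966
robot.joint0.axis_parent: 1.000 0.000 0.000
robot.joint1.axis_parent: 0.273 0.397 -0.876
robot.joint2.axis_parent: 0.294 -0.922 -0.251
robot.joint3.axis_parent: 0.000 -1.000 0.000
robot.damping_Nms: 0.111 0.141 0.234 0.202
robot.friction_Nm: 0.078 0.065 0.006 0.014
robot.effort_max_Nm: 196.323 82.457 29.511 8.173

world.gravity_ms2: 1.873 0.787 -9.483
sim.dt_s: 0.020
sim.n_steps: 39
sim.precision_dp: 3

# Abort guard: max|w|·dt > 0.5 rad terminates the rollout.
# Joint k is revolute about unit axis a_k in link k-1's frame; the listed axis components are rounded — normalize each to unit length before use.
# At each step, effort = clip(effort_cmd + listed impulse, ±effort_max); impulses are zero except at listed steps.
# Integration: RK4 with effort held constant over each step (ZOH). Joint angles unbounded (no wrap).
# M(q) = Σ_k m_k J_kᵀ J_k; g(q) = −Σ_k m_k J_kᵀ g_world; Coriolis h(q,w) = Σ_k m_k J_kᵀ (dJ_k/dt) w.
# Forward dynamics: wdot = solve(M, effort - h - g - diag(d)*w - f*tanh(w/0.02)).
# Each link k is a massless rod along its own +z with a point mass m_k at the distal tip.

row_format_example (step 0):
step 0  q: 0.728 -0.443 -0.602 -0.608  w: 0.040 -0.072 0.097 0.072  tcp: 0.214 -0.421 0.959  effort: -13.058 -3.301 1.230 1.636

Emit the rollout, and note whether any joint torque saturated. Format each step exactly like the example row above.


step 1  q: 0.729 -0.444 -0.600 -0.607  w: 0.026 -0.047 0.081 0.038  tcp: 0.212 -0.422 0.960  effort: -12.808 -3.381 1.381 1.706
step 2  q: 0.729 -0.445 -0.599 -0.606  w: 0.015 -0.028 0.064 0.018  tcp: 0.212 -0.423 0.960  effort: -12.591 -3.451 1.514 1.767
step 3  q: 0.729 -0.445 -0.598 -0.606  w: 0.008 -0.014 0.045 0.009  tcp: 0.211 -0.424 0.960  effort: -12.408 -3.507 1.629 1.818
step 4  q: 0.729 -0.446 -0.597 -0.606  w: 0.003 -0.005 0.027 0.005  tcp: 0.211 -0.424 0.960  effort: -12.255 -3.550 1.728 1.861
step 5  q: 0.729 -0.446 -0.597 -0.606  w: 0.000 0.000 0.012 0.002  tcp: 0.211 -0.424 0.960  effort: -12.128 -3.581 1.812 1.897
step 6  q: 0.729 -0.446 -0.596 -0.606  w: -0.001 0.003 -0.000 -0.001  tcp: 0.211 -0.424 0.960  effort: -12.023 -3.603 1.881 1.927
step 7  q: 0.729 -0.445 -0.597 -0.606  w: -0.002 0.005 -0.009 -0.003  tcp: 0.211 -0.424 0.960  effort: -11.936 -3.619 1.938 1.951
step 8  q: 0.729 -0.445 -0.597 -0.606  w: -0.003 0.006 -0.015 -0.005  tcp: 0.211 -0.424 0.960  effort: -11.866 -3.632 1.984 1.970
step 9  q: 0.729 -0.445 -0.597 -0.606  w: -0.004 0.006 -0.019 -0.006  tcp: 0.211 -0.424 0.960  effort: -11.808 -3.642 2.021 1.986
step 10  q: 0.729 -0.445 -0.598 -0.606  w: -0.004 0.006 -0.022 -0.006  tcp: 0.211 -0.424 0.960  effort: -11.763 -3.650 2.051 1.998
step 11  q: 0.729 -0.445 -0.598 -0.606  w: -0.004 0.006 -0.023 -0.006  tcp: 0.211 -0.423 0.960  effort: -11.727 -3.656 2.074 2.008
step 12  q: 0.729 -0.445 -0.598 -0.606  w: -0.004 0.006 -0.023 -0.006  tcp: 0.212 -0.423 0.960  effort: -11.699 -3.661 2.093 2.016
step 13  q: 0.729 -0.445 -0.599 -0.607  w: -0.004 0.006 -0.022 -0.006  tcp: 0.212 -0.423 0.960  effort: -11.678 -3.665 2.106 2.021
step 14  q: 0.729 -0.445 -0.599 -0.607  w: -0.004 0.006 -0.021 -0.006  tcp: 0.212 -0.423 0.960  effort: -11.663 -3.669 2.117 2.026
step 15  q: 0.729 -0.445 -0.600 -0.607  w: -0.003 0.005 -0.020 -0.006  tcp: 0.212 -0.422 0.960  effort: -11.651 -3.671 2.124 2.029
step 16  q: 0.729 -0.444 -0.600 -0.607  w: -0.003 0.005 -0.018 -0.005  tcp: 0.212 -0.422 0.960  effort: -11.644 -3.674 2.129 2.031
step 17  q: 0.729 -0.444 -0.600 -0.607  w: -0.003 0.005 -0.016 -0.005  tcp: 0.212 -0.422 0.960  effort: -11.639 -3.675 2.133 2.032
step 18  q: 0.729 -0.444 -0.601 -0.607  w: -0.003 0.004 -0.015 -0.004  tcp: 0.213 -0.422 0.960  effort: 10.050 -6.493 17.631 8.173
step 19  q: 0.728 -0.444 -0.590 -0.611  w: -0.017 -0.010 1.051 -0.292  tcp: 0.210 -0.426 0.960  effort: -17.882 -2.864 -2.295 0.256
step 20  q: 0.728 -0.444 -0.573 -0.613  w: 0.003 -0.001 0.637 -0.017  tcp: 0.206 -0.433 0.962  effort: -16.822 -2.988 -1.501 0.547
step 21  q: 0.728 -0.444 -0.563 -0.613  w: 0.009 0.001 0.382 0.059  tcp: 0.203 -0.438 0.963  effort: -15.877 -3.097 -0.822 0.818
step 22  q: 0.729 -0.444 -0.557 -0.611  w: 0.008 0.000 0.211 0.063  tcp: 0.201 -0.441 0.964  effort: -15.052 -3.196 -0.244 1.059
step 23  q: 0.729 -0.444 -0.554 -0.610  w: 0.006 0.001 0.091 0.044  tcp: 0.200 -0.443 0.964  effort: -14.343 -3.284 0.246 1.266
step 24  q: 0.729 -0.444 -0.553 -0.610  w: 0.003 0.001 0.006 0.020  tcp: 0.200 -0.443 0.964  effort: -13.741 -3.362 0.657 1.442
step 25  q: 0.729 -0.444 -0.554 -0.609  w: -0.000 0.002 -0.054 0.001  tcp: 0.200 -0.443 0.964  effort: -13.237 -3.429 0.998 1.587
step 26  q: 0.729 -0.444 -0.555 -0.610  w: -0.003 0.003 -0.100 -0.007  tcp: 0.200 -0.442 0.964  effort: -12.820 -3.485 1.279 1.704
step 27  q: 0.729 -0.444 -0.558 -0.610  w: -0.004 0.005 -0.131 -0.011  tcp: 0.201 -0.441 0.964  effort: -12.479 -3.532 1.508 1.799
step 28  q: 0.729 -0.444 -0.561 -0.610  w: -0.005 0.005 -0.150 -0.014  tcp: 0.202 -0.440 0.963  effort: -12.204 -3.570 1.692 1.875
step 29  q: 0.729 -0.444 -0.564 -0.610  w: -0.006 0.006 -0.160 -0.016  tcp: 0.203 -0.438 0.963  effort: -11.986 -3.600 1.840 1.936
step 30  q: 0.728 -0.444 -0.567 -0.611  w: -0.006 0.006 -0.163 -0.016  tcp: 0.204 -0.437 0.963  effort: 196.323 33.994 29.511 8.173
step 31  q: 0.762 -0.454 -0.633 -0.537  w: 3.280 -0.894 -6.252 7.116  tcp: 0.205 -0.448 0.956  effort: -71.498 -14.571 -6.194 0.230
step 32  q: 0.816 -0.467 -0.728 -0.433  w: 2.143 -0.505 -3.379 3.409  tcp: 0.205 -0.469 0.941  effort: -61.060 -12.768 -5.288 0.376
step 33  q: 0.850 -0.475 -0.778 -0.388  w: 1.349 -0.311 -1.677 1.276  tcp: 0.205 -0.484 0.928  effort: -51.858 -11.093 -4.159 0.580
step 34  q: 0.871 -0.480 -0.801 -0.374  w: 0.774 -0.174 -0.716 0.216  tcp: 0.206 -0.493 0.919  effort: -43.875 -9.646 -3.005 0.805
step 35  q: 0.883 -0.482 -0.810 -0.375  w: 0.352 -0.064 -0.186 -0.232  tcp: 0.207 -0.499 0.913  effort: -37.048 -8.429 -1.927 1.013
step 36  q: 0.887 -0.483 -0.811 -0.381  w: 0.041 0.022 0.111 -0.387  tcp: 0.208 -0.501 0.910  effort: -31.285 -7.407 -0.973 1.191
step 37  q: 0.885 -0.482 -0.807 -0.389  w: -0.180 0.078 0.277 -0.420  tcp: 0.209 -0.500 0.910  effort: -26.512 -6.532 -0.155 1.338
step 38  q: 0.880 -0.480 -0.800 -0.397  w: -0.336 0.118 0.375 -0.406  tcp: 0.210 -0.497 0.911  effort: -22.578 -5.807 0.525 1.458
step 39  q: 0.872 -0.477 -0.792 -0.405  w: -0.441 0.144 0.434 -0.376  tcp: 0.211 -0.493 0.914
any joint saturated: yes


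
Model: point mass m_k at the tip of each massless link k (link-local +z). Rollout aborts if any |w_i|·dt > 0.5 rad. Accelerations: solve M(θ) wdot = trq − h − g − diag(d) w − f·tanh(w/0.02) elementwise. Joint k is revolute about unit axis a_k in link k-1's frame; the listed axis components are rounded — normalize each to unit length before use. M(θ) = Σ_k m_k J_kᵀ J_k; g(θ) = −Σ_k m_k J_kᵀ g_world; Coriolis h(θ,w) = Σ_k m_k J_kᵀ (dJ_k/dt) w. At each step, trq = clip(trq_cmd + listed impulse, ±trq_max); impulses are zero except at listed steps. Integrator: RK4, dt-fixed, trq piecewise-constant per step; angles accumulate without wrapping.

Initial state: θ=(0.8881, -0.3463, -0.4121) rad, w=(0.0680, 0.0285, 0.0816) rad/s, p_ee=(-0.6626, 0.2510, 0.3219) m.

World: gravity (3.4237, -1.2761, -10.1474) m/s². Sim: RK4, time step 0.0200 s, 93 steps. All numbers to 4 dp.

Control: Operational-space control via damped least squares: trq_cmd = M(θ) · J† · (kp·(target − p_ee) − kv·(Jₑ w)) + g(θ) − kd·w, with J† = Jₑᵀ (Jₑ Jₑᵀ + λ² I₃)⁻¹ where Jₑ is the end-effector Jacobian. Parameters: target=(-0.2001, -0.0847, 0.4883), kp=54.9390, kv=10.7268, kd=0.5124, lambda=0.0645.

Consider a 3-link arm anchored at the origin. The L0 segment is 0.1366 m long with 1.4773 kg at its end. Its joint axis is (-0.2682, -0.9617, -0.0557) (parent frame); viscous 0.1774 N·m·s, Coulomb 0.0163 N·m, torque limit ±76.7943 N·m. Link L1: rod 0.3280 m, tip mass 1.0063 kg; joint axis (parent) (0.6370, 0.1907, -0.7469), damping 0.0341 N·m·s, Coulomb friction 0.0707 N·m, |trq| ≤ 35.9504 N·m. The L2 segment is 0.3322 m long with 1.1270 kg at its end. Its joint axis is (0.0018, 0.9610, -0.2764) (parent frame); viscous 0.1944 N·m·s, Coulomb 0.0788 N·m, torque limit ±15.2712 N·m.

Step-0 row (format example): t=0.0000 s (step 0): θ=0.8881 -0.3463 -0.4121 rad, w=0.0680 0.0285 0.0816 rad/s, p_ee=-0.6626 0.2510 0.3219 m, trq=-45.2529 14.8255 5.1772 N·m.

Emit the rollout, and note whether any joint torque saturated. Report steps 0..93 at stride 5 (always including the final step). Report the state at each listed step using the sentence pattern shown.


t=0.1000 s (step 5): θ=0.6484 -0.5065 -0.6607 rad, w=-3.0485 -1.2908 -2.6014 rad/s, p_ee=-0.6122 0.1980 0.3896 m, trq=-11.2307 3.8598 1.8762 N·m.
t=0.2000 s (step 10): θ=0.3700 -0.5755 -0.8846 rad, w=-2.4879 -0.3750 -1.9634 rad/s, p_ee=-0.5143 0.1112 0.4942 m, trq=-0.2620 0.2284 1.3005 N·m.
t=0.3000 s (step 15): θ=0.1557 -0.6064 -1.0592 rad, w=-1.7985 -0.2744 -1.5561 rad/s, p_ee=-0.4157 0.0362 0.5544 m, trq=2.9646 -0.3962 1.8763 N·m.
t=0.4000 s (step 20): θ=0.0088 -0.6290 -1.1985 rad, w=-1.1644 -0.1729 -1.2459 rad/s, p_ee=-0.3399 -0.0199 0.5755 m, trq=3.6768 -0.3974 2.5139 N·m.
t=0.5000 s (step 25): θ=-0.0824 -0.6390 -1.3097 rad, w=-0.6906 -0.0272 -0.9868 rad/s, p_ee=-0.2899 -0.0591 0.5754 m, trq=3.5600 -0.3008 2.9652 N·m.
t=0.6000 s (step 30): θ=-0.1356 -0.6392 -1.3966 rad, w=-0.3972 0.0082 -0.7579 rad/s, p_ee=-0.2593 -0.0855 0.5668 m, trq=3.3511 -0.1793 3.2243 N·m.
t=0.7000 s (step 35): θ=-0.1656 -0.6365 -1.4623 rad, w=-0.2169 0.0515 -0.5637 rad/s, p_ee=-0.2413 -0.1028 0.5565 m, trq=3.1350 -0.0950 3.3586 N·m.
t=0.8000 s (step 40): θ=-0.1815 -0.6271 -1.5107 rad, w=-0.1131 0.1410 -0.4112 rad/s, p_ee=-0.2309 -0.1139 0.5470 m, trq=2.9656 -0.0697 3.4250 N·m.
t=0.9000 s (step 45): θ=-0.1900 -0.6085 -1.5458 rad, w=-0.0636 0.2285 -0.2975 rad/s, p_ee=-0.2249 -0.1211 0.5393 m, trq=2.9029 -0.0776 3.4585 N·m.
t=1.0000 s (step 50): θ=-0.1952 -0.5818 -1.5713 rad, w=-0.0440 0.3038 -0.2162 rad/s, p_ee=-0.2212 -0.1257 0.5334 m, trq=2.9269 -0.1018 3.4775 N·m.
t=1.1000 s (step 55): θ=-0.1993 -0.5481 -1.5899 rad, w=-0.0380 0.3705 -0.1600 rad/s, p_ee=-0.2185 -0.1287 0.5291 m, trq=3.0053 -0.1349 3.4895 N·m.
t=1.2000 s (step 60): θ=-0.2030 -0.5079 -1.6039 rad, w=-0.0374 0.4322 -0.1226 rad/s, p_ee=-0.2164 -0.1308 0.5258 m, trq=3.1152 -0.1730 3.4971 N·m.
t=1.3000 s (step 65): θ=-0.2068 -0.4618 -1.6149 rad, w=-0.0385 0.4916 -0.0990 rad/s, p_ee=-0.2146 -0.1321 0.5233 m, trq=3.2430 -0.2142 3.5008 N·m.
t=1.4000 s (step 70): θ=-0.2107 -0.4097 -1.6240 rad, w=-0.0401 0.5507 -0.0856 rad/s, p_ee=-0.2130 -0.1329 0.5213 m, trq=3.3815 -0.2572 3.5004 N·m.
t=1.5000 s (step 75): θ=-0.2148 -0.3516 -1.6322 rad, w=-0.0419 0.6108 -0.0797 rad/s, p_ee=-0.2115 -0.1333 0.5195 m, trq=3.5274 -0.3014 3.4955 N·m.
t=1.6000 s (step 80): θ=-0.2191 -0.2875 -1.6402 rad, w=-0.0439 0.6726 -0.0794 rad/s, p_ee=-0.2101 -0.1334 0.5179 m, trq=3.6788 -0.3463 3.4853 N·m.
t=1.7000 s (step 85): θ=-0.2236 -0.2171 -1.6483 rad, w=-0.0461 0.7361 -0.0834 rad/s, p_ee=-0.2088 -0.1332 0.5162 m, trq=3.8351 -0.3915 3.4691 N·m.
t=1.8000 s (step 90): θ=-0.2283 -0.1403 -1.6569 rad, w=-0.0485 0.8000 -0.0906 rad/s, p_ee=-0.2075 -0.1327 0.5145 m, trq=3.9949 -0.4366 3.4460 N·m.
t=1.8600 s (step 93): θ=-0.2312 -0.0912 -1.6625 rad, w=-0.0498 0.8371 -0.0959 rad/s, p_ee=-0.2067 -0.1322 0.5133 m.
any joint saturated: no


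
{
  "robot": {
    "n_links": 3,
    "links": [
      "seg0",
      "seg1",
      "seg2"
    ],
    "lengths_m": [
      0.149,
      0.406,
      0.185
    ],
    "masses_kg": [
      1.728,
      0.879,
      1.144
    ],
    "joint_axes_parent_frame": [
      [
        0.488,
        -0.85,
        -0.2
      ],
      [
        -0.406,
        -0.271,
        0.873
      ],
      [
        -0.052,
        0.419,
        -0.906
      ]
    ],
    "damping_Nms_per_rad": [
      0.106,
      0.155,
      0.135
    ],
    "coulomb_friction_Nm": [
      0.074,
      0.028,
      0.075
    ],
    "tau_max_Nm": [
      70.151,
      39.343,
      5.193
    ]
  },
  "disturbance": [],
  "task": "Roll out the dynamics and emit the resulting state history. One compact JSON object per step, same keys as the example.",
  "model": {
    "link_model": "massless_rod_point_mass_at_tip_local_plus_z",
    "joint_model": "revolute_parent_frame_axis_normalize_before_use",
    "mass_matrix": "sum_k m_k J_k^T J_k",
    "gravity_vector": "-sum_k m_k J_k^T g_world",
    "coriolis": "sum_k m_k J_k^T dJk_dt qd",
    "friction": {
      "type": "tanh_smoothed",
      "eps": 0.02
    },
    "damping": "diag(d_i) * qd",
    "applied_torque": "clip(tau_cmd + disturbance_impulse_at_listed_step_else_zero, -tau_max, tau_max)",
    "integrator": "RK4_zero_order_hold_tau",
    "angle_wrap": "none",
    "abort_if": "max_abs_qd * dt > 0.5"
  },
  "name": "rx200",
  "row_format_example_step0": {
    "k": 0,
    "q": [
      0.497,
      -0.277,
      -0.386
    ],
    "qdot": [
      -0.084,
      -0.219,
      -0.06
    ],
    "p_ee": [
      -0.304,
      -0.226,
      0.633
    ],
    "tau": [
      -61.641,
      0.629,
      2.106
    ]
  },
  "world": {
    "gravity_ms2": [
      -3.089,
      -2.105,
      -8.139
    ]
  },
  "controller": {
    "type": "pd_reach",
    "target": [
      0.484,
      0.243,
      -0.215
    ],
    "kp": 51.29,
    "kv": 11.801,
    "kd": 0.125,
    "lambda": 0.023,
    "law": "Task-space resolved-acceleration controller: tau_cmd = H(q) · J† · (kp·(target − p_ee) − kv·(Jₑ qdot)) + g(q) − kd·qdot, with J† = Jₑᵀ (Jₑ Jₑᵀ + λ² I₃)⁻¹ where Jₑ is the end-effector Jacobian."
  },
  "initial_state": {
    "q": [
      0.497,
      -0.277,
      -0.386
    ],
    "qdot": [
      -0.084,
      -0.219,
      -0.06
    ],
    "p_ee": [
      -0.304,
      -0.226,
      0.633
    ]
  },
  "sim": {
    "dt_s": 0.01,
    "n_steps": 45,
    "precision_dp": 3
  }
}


{"k":1,"q":[0.491,-0.283,-0.423],"qdot":[-1.117,-0.858,-6.65],"p_ee":[-0.302,-0.226,0.633],"tau":[-59.629,0.964,2.68]}
{"k":2,"q":[0.476,-0.293,-0.497],"qdot":[-1.758,-1.1,-8.021],"p_ee":[-0.298,-0.226,0.634],"tau":[-57.692,1.674,2.469]}
{"k":3,"q":[0.456,-0.304,-0.582],"qdot":[-2.344,-1.223,-8.955],"p_ee":[-0.29,-0.224,0.637],"tau":[-55.421,2.562,2.196]}
{"k":4,"q":[0.43,-0.316,-0.676],"qdot":[-2.89,-1.225,-9.729],"p_ee":[-0.279,-0.222,0.641],"tau":[-52.554,3.563,1.908]}
{"k":5,"q":[0.398,-0.328,-0.777],"qdot":[-3.383,-1.086,-10.322],"p_ee":[-0.265,-0.218,0.646],"tau":[-48.985,4.603,1.61]}
{"k":6,"q":[0.362,-0.337,-0.882],"qdot":[-3.811,-0.792,-10.718],"p_ee":[-0.249,-0.214,0.652],"tau":[-44.754,5.609,1.311]}
{"k":7,"q":[0.322,-0.343,-0.991],"qdot":[-4.166,-0.336,-10.928],"p_ee":[-0.23,-0.208,0.658],"tau":[-39.987,6.521,1.023]}
{"k":8,"q":[0.279,-0.343,-1.101],"qdot":[-4.442,0.28,-10.984],"p_ee":[-0.209,-0.2,0.665],"tau":[-34.815,7.307,0.756]}
{"k":9,"q":[0.234,-0.337,-1.21],"qdot":[-4.639,1.046,-10.919],"p_ee":[-0.185,-0.191,0.672],"tau":[-29.328,7.952,0.519]}
{"k":10,"q":[0.187,-0.322,-1.319],"qdot":[-4.76,1.953,-10.786],"p_ee":[-0.161,-0.18,0.678],"tau":[-23.562,8.442,0.319]}
{"k":11,"q":[0.139,-0.297,-1.426],"qdot":[-4.808,2.977,-10.613],"p_ee":[-0.135,-0.167,0.684],"tau":[-17.516,8.769,0.155]}
{"k":12,"q":[0.091,-0.262,-1.531],"qdot":[-4.792,4.08,-10.425],"p_ee":[-0.109,-0.152,0.69],"tau":[-11.202,8.917,0.03]}
{"k":13,"q":[0.044,-0.215,-1.634],"qdot":[-4.72,5.214,-10.243],"p_ee":[-0.082,-0.135,0.694],"tau":[-4.69,8.869,-0.06]}
{"k":14,"q":[-0.003,-0.158,-1.735],"qdot":[-4.603,6.322,-10.083],"p_ee":[-0.055,-0.117,0.698],"tau":[1.86,8.607,-0.116]}
{"k":15,"q":[-0.048,-0.089,-1.835],"qdot":[-4.45,7.342,-9.958],"p_ee":[-0.029,-0.097,0.7],"tau":[8.18,8.124,-0.14]}
{"k":16,"q":[-0.092,-0.011,-1.934],"qdot":[-4.271,8.215,-9.873],"p_ee":[-0.004,-0.075,0.702],"tau":[13.922,7.419,-0.134]}
{"k":17,"q":[-0.134,0.074,-2.032],"qdot":[-4.072,8.889,-9.826],"p_ee":[0.02,-0.053,0.701],"tau":[18.691,6.5,-0.102]}
{"k":18,"q":[-0.173,0.165,-2.13],"qdot":[-3.859,9.32,-9.804],"p_ee":[0.043,-0.029,0.7],"tau":[22.098,5.38,-0.049]}
{"k":19,"q":[-0.211,0.259,-2.227],"qdot":[-3.636,9.477,-9.777],"p_ee":[0.063,-0.004,0.697],"tau":[23.813,4.077,0.017]}
{"k":20,"q":[-0.246,0.353,-2.324],"qdot":[-3.41,9.345,-9.691],"p_ee":[0.082,0.02,0.694],"tau":[23.636,2.619,0.083]}
{"k":21,"q":[-0.279,0.445,-2.419],"qdot":[-3.191,8.933,-9.471],"p_ee":[0.099,0.045,0.689],"tau":[21.565,1.054,0.135]}
{"k":22,"q":[-0.31,0.531,-2.511],"qdot":[-2.996,8.28,-9.029],"p_ee":[0.113,0.069,0.684],"tau":[17.871,-0.531,0.156]}
{"k":23,"q":[-0.339,0.609,-2.597],"qdot":[-2.842,7.46,-8.302],"p_ee":[0.125,0.091,0.678],"tau":[13.119,-2.017,0.133]}
{"k":24,"q":[-0.367,0.679,-2.674],"qdot":[-2.743,6.563,-7.302],"p_ee":[0.136,0.113,0.671],"tau":[8.069,-3.272,0.069]}
{"k":25,"q":[-0.394,0.74,-2.74],"qdot":[-2.699,5.671,-6.142],"p_ee":[0.146,0.133,0.665],"tau":[3.456,-4.2,-0.02]}
{"k":26,"q":[-0.421,0.793,-2.795],"qdot":[-2.697,4.833,-4.987],"p_ee":[0.156,0.152,0.658],"tau":[-0.242,-4.771,-0.109]}
{"k":27,"q":[-0.449,0.837,-2.839],"qdot":[-2.718,4.064,-3.972],"p_ee":[0.165,0.169,0.651],"tau":[-2.884,-5.026,-0.179]}
{"k":28,"q":[-0.476,0.874,-2.874],"qdot":[-2.748,3.362,-3.151],"p_ee":[0.174,0.184,0.644],"tau":[-4.566,-5.039,-0.223]}
{"k":29,"q":[-0.504,0.905,-2.901],"qdot":[-2.78,2.722,-2.511],"p_ee":[0.184,0.199,0.636],"tau":[-5.484,-4.886,-0.243]}
{"k":30,"q":[-0.532,0.929,-2.924],"qdot":[-2.81,2.138,-2.015],"p_ee":[0.194,0.213,0.629],"tau":[-5.833,-4.626,-0.245]}
{"k":31,"q":[-0.56,0.948,-2.941],"qdot":[-2.838,1.607,-1.628],"p_ee":[0.205,0.225,0.62],"tau":[-5.771,-4.304,-0.234]}
{"k":32,"q":[-0.589,0.962,-2.956],"qdot":[-2.862,1.126,-1.322],"p_ee":[0.216,0.237,0.612],"tau":[-5.418,-3.948,-0.214]}
{"k":33,"q":[-0.617,0.971,-2.968],"qdot":[-2.883,0.691,-1.079],"p_ee":[0.229,0.249,0.603],"tau":[-4.862,-3.577,-0.187]}
{"k":34,"q":[-0.646,0.976,-2.977],"qdot":[-2.9,0.296,-0.885],"p_ee":[0.241,0.259,0.593],"tau":[-4.166,-3.206,-0.155]}
{"k":35,"q":[-0.675,0.977,-2.985],"qdot":[-2.914,-0.057,-0.722],"p_ee":[0.254,0.27,0.583],"tau":[-3.38,-2.843,-0.12]}
{"k":36,"q":[-0.705,0.975,-2.992],"qdot":[-2.927,-0.367,-0.576],"p_ee":[0.267,0.28,0.572],"tau":[-2.531,-2.498,-0.083]}
{"k":37,"q":[-0.734,0.97,-2.997],"qdot":[-2.934,-0.651,-0.482],"p_ee":[0.281,0.289,0.561],"tau":[-1.639,-2.165,-0.04]}
{"k":38,"q":[-0.763,0.962,-3.002],"qdot":[-2.937,-0.908,-0.407],"p_ee":[0.295,0.298,0.549],"tau":[-0.731,-1.849,0.004]}
{"k":39,"q":[-0.793,0.952,-3.005],"qdot":[-2.936,-1.14,-0.348],"p_ee":[0.309,0.307,0.536],"tau":[0.179,-1.55,0.048]}
{"k":40,"q":[-0.822,0.939,-3.009],"qdot":[-2.932,-1.348,-0.303],"p_ee":[0.323,0.315,0.523],"tau":[1.083,-1.27,0.094]}
{"k":41,"q":[-0.851,0.925,-3.012],"qdot":[-2.924,-1.535,-0.268],"p_ee":[0.337,0.323,0.51],"tau":[1.975,-1.008,0.14]}
{"k":42,"q":[-0.88,0.908,-3.014],"qdot":[-2.914,-1.703,-0.242],"p_ee":[0.35,0.331,0.496],"tau":[2.849,-0.764,0.185]}
{"k":43,"q":[-0.909,0.891,-3.017],"qdot":[-2.901,-1.852,-0.224],"p_ee":[0.364,0.338,0.481],"tau":[3.701,-0.538,0.231]}
{"k":44,"q":[-0.938,0.871,-3.019],"qdot":[-2.885,-1.985,-0.21],"p_ee":[0.377,0.345,0.466],"tau":[4.529,-0.329,0.276]}
{"k":45,"q":[-0.967,0.851,-3.021],"qdot":[-2.868,-2.102,-0.201],"p_ee":[0.39,0.351,0.45]}
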